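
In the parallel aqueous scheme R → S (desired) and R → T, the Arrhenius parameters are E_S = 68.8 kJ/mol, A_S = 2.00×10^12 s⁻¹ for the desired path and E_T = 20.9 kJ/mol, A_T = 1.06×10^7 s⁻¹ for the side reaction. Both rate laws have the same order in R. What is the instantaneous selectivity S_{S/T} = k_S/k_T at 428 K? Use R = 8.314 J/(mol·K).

0.269

With equal orders, S_{S/T} = k_S/k_T = (A_S/A_T)·exp[(E_T−E_S)/(RT)].
(E_T−E_S)/(RT) = (20.9−68.8)×10³/(8.314×428) = -47900/3558 = -13.46.
k_S/k_T = (2.00×10^12/1.06×10^7)·exp(-13.46) = 1.887×10^5 × 1.425×10^-6 = 0.269.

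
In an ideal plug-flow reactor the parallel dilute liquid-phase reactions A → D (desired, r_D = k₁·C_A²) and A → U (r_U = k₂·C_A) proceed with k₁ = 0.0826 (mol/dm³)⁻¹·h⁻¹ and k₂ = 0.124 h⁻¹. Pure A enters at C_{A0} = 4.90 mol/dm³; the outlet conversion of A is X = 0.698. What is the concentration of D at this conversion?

2.27 mol/dm³

C_A = C_{A0}(1−X) = 1.480 mol/dm³.
Along a PFR/batch, dC_U/dC_A = −r_U/(r_D+r_U) = −k₂/(k₂+k₁·C_A).
Integrating from C_{A0} to C_A: C_U = (0.124/0.0826)·ln[(0.124+0.0826·4.90)/(0.124+0.0826·1.48)] = 1.501·ln(0.5287/0.2462) = 1.147 mol/dm³.
Then C_D = (C_{A0}−C_A) − C_U = 3.420 − 1.147 = 2.273 mol/dm³.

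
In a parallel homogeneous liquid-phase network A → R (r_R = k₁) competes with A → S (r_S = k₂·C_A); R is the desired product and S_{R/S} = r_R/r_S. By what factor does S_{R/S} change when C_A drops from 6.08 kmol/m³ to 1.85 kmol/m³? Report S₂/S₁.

3.29

S_{R/S} = (k₁/k₂)·C_A⁻¹, so S₂/S₁ = (C_{A,2}/C_{A,1})⁻¹.
= 6.08/1.85 = 3.29.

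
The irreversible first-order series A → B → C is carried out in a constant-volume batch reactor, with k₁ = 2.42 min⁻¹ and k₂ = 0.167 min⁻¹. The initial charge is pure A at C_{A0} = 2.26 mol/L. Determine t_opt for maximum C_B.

1.19 min

The intermediate peaks when r₁ = r₂, i.e. k₁e^(−k₁t) = k₂e^(−k₂t), giving t_opt = ln(k₂/k₁)/(k₂−k₁).
= ln(0.167/2.42)/(0.167−2.42) = ln(0.06901)/-2.253 = -2.674/-2.253 = 1.19 min.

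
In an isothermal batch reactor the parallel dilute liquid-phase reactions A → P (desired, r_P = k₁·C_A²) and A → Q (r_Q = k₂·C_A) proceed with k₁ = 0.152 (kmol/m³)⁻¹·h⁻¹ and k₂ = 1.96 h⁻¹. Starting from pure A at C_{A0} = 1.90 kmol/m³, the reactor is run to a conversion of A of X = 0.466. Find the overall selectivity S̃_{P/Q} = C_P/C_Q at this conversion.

C_A = C_{A0}(1−X) = 1.015 kmol/m³.
Along a PFR/batch, dC_Q/dC_A = −r_Q/(r_P+r_Q) = −k₂/(k₂+k₁·C_A).
Integrating from C_{A0} to C_A: C_Q = (1.96/0.152)·ln[(1.96+0.152·1.90)/(1.96+0.152·1.01)] = 12.89·ln(2.249/2.114) = 0.7957 kmol/m³.
Then C_P = (C_{A0}−C_A) − C_Q = 0.8854 − 0.7957 = 0.08965 kmol/m³.
S̃_{P/Q} = C_P/C_Q = 0.08965/0.7957 = 0.113.

0.113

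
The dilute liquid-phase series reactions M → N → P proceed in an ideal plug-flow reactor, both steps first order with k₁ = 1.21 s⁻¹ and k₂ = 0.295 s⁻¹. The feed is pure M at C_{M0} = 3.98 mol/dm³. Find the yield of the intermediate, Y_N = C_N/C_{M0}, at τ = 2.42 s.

Solving the coupled first-order balances gives C_N(τ) = [k₁/(k₂−k₁)]·C_{M0}·(e^(−k₁τ) − e^(−k₂τ)).
e^(−k₁τ) = e^(−1.21×2.42) = e^(−2.928) = 0.05349; e^(−k₂τ) = e^(−0.7139) = 0.4897.
C_N = 1.21×3.98/(0.295−1.21) × (0.05349−0.4897) = (-5.263)×(-0.4362) = 2.296 mol/dm³.
Y_N = C_N/C_{M0} = 2.296/3.98 = 0.577.

0.577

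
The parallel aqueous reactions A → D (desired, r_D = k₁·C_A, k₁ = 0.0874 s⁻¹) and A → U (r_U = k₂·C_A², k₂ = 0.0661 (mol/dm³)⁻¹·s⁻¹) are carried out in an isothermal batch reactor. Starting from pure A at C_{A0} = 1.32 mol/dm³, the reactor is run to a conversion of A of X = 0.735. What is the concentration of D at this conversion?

C_A = C_{A0}(1−X) = 0.3498 mol/dm³.
Along a PFR/batch, dC_D/dC_A = −r_D/(r_D+r_U) = −k₁/(k₁+k₂·C_A).
Integrating from C_{A0} to C_A: C_D = (0.0874/0.0661)·ln[(0.0874+0.0661·1.32)/(0.0874+0.0661·0.350)] = 1.322·ln(0.1747/0.1105) = 0.6050 mol/dm³.

0.605 mol/dm³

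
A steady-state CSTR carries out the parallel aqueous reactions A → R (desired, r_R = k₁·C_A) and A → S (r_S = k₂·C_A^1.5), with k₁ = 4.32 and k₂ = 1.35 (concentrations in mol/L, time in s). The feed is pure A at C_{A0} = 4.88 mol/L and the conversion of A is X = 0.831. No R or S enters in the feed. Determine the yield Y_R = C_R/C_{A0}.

0.647

Exit C_A = C_{A0}(1−X) = 4.88×0.169 = 0.8247 mol/L.
In a CSTR the entire volume is at exit conditions, so r_R = 4.32×0.8247 = 3.563 and r_S = 1.35×0.8247^1.5 = 1.011.
Fraction of consumed A going to R: r_R/(r_R+r_S) = 0.7789.
C_R = 0.7789·C_{A0}·X = 0.7789×4.88×0.831 = 3.16 mol/L; Y_R = C_R/C_{A0} = 0.647.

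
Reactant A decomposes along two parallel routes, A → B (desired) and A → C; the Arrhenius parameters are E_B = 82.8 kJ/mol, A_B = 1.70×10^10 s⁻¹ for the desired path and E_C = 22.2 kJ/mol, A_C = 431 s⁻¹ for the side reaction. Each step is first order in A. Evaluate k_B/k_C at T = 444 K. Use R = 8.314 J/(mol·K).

k_B/k_C = (A_B/A_C)·exp[−(E_B−E_C)/(RT)] = (A_B/A_C)·exp[(E_C−E_B)/(RT)].
(E_C−E_B)/(RT) = (22.2−82.8)×10³/(8.314×444) = -60600/3691 = -16.42.
k_B/k_C = (1.70×10^10/431)·exp(-16.42) = 3.944×10^7 × 7.420×10^-8 = 2.93.

2.93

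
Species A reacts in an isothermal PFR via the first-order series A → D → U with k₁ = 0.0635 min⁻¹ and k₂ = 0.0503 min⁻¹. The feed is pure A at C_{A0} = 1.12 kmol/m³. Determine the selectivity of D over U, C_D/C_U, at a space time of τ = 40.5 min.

Solving the coupled first-order balances gives C_D(τ) = [k₁/(k₂−k₁)]·C_{A0}·(e^(−k₁τ) − e^(−k₂τ)).
e^(−k₁τ) = e^(−0.0635×40.5) = e^(−2.572) = 0.07640; e^(−k₂τ) = e^(−2.037) = 0.1304.
C_D = 0.0635×1.12/(0.0503−0.0635) × (0.07640−0.1304) = (-5.388)×(-0.05400) = 0.2909 kmol/m³.
C_A = C_{A0}e^(−k₁τ) = 0.08557 kmol/m³, so C_U = C_{A0}−C_A−C_D = 0.7435 kmol/m³; C_D/C_U = 0.391.

0.391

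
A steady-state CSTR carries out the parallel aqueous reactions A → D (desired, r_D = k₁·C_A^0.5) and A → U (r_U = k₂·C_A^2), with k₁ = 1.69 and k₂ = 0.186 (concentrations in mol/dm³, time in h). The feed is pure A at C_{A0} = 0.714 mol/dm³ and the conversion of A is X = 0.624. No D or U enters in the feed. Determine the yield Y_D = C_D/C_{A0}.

0.615

Exit C_A = C_{A0}(1−X) = 0.714×0.376 = 0.2685 mol/dm³.
In a CSTR the entire volume is at exit conditions, so r_D = 1.69×0.2685^0.5 = 0.8756 and r_U = 0.186×0.2685^2 = 0.01341.
Fraction of consumed A going to D: r_D/(r_D+r_U) = 0.9849.
C_D = 0.9849·C_{A0}·X = 0.9849×0.714×0.624 = 0.439 mol/dm³; Y_D = C_D/C_{A0} = 0.615.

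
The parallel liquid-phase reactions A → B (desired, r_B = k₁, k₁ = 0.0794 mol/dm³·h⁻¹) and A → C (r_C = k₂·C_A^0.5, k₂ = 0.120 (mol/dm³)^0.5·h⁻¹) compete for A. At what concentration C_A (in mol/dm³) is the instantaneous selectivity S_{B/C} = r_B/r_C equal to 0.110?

36.2 mol/dm³

S_{B/C} = (k₁/k₂)·C_A^-0.5 ⇒ C_A = (S·k₂/k₁)^(-2).
= (0.110×0.120/0.0794)^(-2) = (0.1662)^(-2) = 36.2 mol/dm³.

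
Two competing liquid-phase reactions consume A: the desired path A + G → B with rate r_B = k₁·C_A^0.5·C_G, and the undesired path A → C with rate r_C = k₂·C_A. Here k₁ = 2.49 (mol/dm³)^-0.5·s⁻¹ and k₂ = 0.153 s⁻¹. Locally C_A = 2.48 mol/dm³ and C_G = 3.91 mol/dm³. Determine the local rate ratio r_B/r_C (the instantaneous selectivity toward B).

S_{B/C} = r_B/r_C = (k₁·C_A^0.5·C_G)/(k₂·C_A) = (k₁/k₂)·C_A^-0.5·C_G.
= (2.49×2.480^0.5×3.910) / (0.153×2.480) = 15.33/0.3794 = 40.4.
The undesired path is higher order in A, so low C_A (CSTR or dilute feed) favours B.

40.4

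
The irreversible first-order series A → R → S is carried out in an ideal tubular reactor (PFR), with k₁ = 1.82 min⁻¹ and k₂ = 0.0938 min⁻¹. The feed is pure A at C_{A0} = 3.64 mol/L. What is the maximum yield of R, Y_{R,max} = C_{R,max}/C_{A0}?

0.851

At the optimum, C_{R,max}/C_{A0} = (k₁/k₂)^[k₂/(k₂−k₁)].
= (1.82/0.0938)^(0.0938/(0.0938−1.82)) = (19.40)^(-0.05434) = 0.8512.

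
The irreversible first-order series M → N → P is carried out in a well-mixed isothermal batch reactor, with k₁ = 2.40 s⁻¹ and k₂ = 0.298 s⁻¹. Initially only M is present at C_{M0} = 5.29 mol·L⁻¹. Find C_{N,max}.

For a first-order series the maximum intermediate yield is C_{N,max}/C_{M0} = (k₁/k₂)^[k₂/(k₂−k₁)].
= (2.40/0.298)^(0.298/(0.298−2.40)) = (8.054)^(-0.1418) = 0.7440.
C_{N,max} = 0.7440×5.29 = 3.94 mol·L⁻¹.

3.94 mol·L⁻¹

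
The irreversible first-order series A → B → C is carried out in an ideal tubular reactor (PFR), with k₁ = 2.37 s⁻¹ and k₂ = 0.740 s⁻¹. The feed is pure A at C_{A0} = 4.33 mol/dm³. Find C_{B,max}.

Evaluating C_B at τ_opt = ln(k₂/k₁)/(k₂−k₁) gives C_{B,max}/C_{A0} = (k₁/k₂)^[k₂/(k₂−k₁)].
= (2.37/0.740)^(0.740/(0.740−2.37)) = (3.203)^(-0.4540) = 0.5895.
C_{B,max} = 0.5895×4.33 = 2.55 mol/dm³.

2.55 mol/dm³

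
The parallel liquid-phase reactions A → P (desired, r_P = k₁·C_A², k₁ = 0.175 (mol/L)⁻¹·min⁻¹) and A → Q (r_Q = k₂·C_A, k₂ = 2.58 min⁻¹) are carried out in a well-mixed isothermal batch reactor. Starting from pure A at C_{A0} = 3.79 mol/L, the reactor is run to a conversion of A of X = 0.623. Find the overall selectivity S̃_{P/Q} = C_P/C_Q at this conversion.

0.175

C_A = C_{A0}(1−X) = 1.429 mol/L.
Along a PFR/batch, dC_Q/dC_A = −r_Q/(r_P+r_Q) = −k₂/(k₂+k₁·C_A).
Integrating from C_{A0} to C_A: C_Q = (2.58/0.175)·ln[(2.58+0.175·3.79)/(2.58+0.175·1.43)] = 14.74·ln(3.243/2.830) = 2.009 mol/L.
Then C_P = (C_{A0}−C_A) − C_Q = 2.361 − 2.009 = 0.3520 mol/L.
S̃_{P/Q} = C_P/C_Q = 0.3520/2.009 = 0.175.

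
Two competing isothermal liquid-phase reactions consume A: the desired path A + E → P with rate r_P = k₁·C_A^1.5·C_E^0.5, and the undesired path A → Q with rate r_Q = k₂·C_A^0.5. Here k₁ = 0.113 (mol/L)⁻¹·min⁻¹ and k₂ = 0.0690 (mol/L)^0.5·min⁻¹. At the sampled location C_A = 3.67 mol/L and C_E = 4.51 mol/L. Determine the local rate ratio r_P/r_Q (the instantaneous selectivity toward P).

S_{P/Q} = r_P/r_Q = (k₁·C_A^1.5·C_E^0.5)/(k₂·C_A^0.5) = (k₁/k₂)·C_A·C_E^0.5.
= (0.113×3.670^1.5×4.510^0.5) / (0.0690×3.670^0.5) = 1.687/0.1322 = 12.8.

12.8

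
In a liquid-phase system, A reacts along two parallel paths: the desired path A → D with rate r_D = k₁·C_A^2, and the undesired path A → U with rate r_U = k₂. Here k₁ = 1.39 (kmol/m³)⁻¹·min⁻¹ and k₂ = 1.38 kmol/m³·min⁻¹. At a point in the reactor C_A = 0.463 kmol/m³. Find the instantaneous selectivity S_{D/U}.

S_{D/U} = r_D/r_U = (k₁·C_A^2)/(k₂) = (k₁/k₂)·C_A^2.
= (1.39×0.4630^2) / (1.38) = 0.2980/1.380 = 0.216.

0.216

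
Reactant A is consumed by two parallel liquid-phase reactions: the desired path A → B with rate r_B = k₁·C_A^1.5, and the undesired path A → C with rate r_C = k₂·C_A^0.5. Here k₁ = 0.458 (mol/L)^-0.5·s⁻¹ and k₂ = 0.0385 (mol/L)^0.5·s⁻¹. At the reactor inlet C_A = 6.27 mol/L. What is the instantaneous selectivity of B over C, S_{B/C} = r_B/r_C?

74.6

S_{B/C} = r_B/r_C = (k₁·C_A^1.5)/(k₂·C_A^0.5) = (k₁/k₂)·C_A.
= (0.458×6.270^1.5) / (0.0385×6.270^0.5) = 7.191/0.09640 = 74.6.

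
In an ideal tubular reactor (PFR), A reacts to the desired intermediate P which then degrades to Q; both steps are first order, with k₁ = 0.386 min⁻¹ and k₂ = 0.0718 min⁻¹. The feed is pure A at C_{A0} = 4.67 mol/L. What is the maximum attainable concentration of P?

For a first-order series the maximum intermediate yield is C_{P,max}/C_{A0} = (k₁/k₂)^[k₂/(k₂−k₁)].
= (0.386/0.0718)^(0.0718/(0.0718−0.386)) = (5.376)^(-0.2285) = 0.6809.
C_{P,max} = 0.6809×4.67 = 3.18 mol/L.

3.18 mol/L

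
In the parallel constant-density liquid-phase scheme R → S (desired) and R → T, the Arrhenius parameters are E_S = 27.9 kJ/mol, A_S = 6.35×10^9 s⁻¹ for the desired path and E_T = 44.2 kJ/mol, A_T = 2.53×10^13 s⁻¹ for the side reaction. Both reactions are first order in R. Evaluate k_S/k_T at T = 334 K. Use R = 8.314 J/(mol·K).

0.0889

k_S/k_T = (A_S/A_T)·exp[−(E_S−E_T)/(RT)] = (A_S/A_T)·exp[(E_T−E_S)/(RT)].
(E_T−E_S)/(RT) = (44.2−27.9)×10³/(8.314×334) = 16300/2777 = 5.870.
k_S/k_T = (6.35×10^9/2.53×10^13)·exp(5.870) = 2.510×10^-4 × 354.2 = 0.0889.
Since E_S < E_T, lowering the temperature improves selectivity toward S.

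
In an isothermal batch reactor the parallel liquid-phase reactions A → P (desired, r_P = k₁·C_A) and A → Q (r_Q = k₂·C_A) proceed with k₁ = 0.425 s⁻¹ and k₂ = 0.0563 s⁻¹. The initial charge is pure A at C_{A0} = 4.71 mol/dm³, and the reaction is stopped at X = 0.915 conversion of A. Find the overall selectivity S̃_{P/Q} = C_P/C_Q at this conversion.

C_A = C_{A0}(1−X) = 0.4003 mol/dm³.
Both paths are first order in A, so the instantaneous fraction to P is constant: dC_P/d(−C_A) = k₁/(k₁+k₂) = 0.8830.
C_P = 0.8830·(C_{A0}−C_A) = 0.8830×4.310 = 3.81 mol/dm³.
C_Q = (C_{A0}−C_A)−C_P = 0.5041 mol/dm³; S̃_{P/Q} = 3.806/0.5041 = 7.55.

7.55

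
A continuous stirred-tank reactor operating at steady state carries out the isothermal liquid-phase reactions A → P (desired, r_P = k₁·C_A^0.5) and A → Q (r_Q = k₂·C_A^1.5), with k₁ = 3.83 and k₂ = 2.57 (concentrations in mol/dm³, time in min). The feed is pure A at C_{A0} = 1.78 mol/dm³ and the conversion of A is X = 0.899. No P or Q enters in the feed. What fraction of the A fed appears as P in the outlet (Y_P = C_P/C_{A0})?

0.802

Exit C_A = C_{A0}(1−X) = 1.78×0.101 = 0.1798 mol/dm³.
A CSTR operates uniformly at the exit composition, giving r_P = 1.624 and r_Q = 0.1959 (each k·C_A^n at C_A = 0.1798).
Fraction of consumed A going to P: r_P/(r_P+r_Q) = 0.8924.
C_P = 0.8924·C_{A0}·X = 0.8924×1.78×0.899 = 1.43 mol/dm³; Y_P = C_P/C_{A0} = 0.802.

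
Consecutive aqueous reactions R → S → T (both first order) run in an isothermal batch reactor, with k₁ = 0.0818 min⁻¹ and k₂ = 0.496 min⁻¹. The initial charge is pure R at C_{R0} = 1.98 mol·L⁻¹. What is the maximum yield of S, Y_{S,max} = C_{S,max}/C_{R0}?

0.116

At the optimum, C_{S,max}/C_{R0} = (k₁/k₂)^[k₂/(k₂−k₁)].
= (0.0818/0.496)^(0.496/(0.496−0.0818)) = (0.1649)^(1.197) = 0.1155.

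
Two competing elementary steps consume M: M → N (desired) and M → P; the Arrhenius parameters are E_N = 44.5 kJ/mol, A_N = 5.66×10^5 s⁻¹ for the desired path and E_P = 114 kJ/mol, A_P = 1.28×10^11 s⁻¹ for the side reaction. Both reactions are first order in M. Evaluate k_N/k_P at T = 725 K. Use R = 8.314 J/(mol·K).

Since both paths have the same order in M, the concentration cancels and S_{N/P} = k_N/k_P = (A_N/A_P)·exp[(E_P−E_N)/(RT)].
(E_P−E_N)/(RT) = (114−44.5)×10³/(8.314×725) = 69500/6028 = 11.53.
k_N/k_P = (5.66×10^5/1.28×10^11)·exp(11.53) = 4.422×10^-6 × 1.017×10^5 = 0.450.

0.450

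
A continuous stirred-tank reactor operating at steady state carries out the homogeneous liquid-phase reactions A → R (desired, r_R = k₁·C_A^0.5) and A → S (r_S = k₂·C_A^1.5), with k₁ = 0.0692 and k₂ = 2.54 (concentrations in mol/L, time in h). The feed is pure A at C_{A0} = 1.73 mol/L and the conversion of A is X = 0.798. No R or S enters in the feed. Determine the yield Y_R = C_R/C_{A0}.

Exit C_A = C_{A0}(1−X) = 1.73×0.202 = 0.3495 mol/L.
Rates in a CSTR are evaluated at the outlet concentration: r_R = 0.0692×0.3495^0.5 = 0.04091, r_S = 2.54×0.3495^1.5 = 0.5247.
Fraction of consumed A going to R: r_R/(r_R+r_S) = 0.07232.
C_R = 0.07232·C_{A0}·X = 0.07232×1.73×0.798 = 0.0998 mol/L; Y_R = C_R/C_{A0} = 0.0577.

0.0577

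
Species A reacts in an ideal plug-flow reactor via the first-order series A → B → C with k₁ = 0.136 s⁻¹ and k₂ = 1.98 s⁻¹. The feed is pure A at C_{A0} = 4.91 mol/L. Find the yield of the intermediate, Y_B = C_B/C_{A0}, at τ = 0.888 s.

0.0527

For first-order series with pure A initially, C_B(τ) = k₁C_{A0}/(k₂−k₁)·(e^(−k₁τ) − e^(−k₂τ)).
e^(−k₁τ) = e^(−0.136×0.888) = e^(−0.1208) = 0.8862; e^(−k₂τ) = e^(−1.758) = 0.1723.
C_B = 0.136×4.91/(1.98−0.136) × (0.8862−0.1723) = 0.3621×0.7139 = 0.2585 mol/L.
Y_B = C_B/C_{A0} = 0.2585/4.91 = 0.0527.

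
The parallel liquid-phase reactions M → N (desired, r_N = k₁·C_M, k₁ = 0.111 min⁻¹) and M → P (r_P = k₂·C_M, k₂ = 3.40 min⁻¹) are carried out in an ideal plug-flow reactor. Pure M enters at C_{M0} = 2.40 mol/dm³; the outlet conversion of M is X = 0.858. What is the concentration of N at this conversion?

0.0651 mol/dm³

C_M = C_{M0}(1−X) = 0.3408 mol/dm³.
Both paths are first order in M, so the instantaneous fraction to N is constant: dC_N/d(−C_M) = k₁/(k₁+k₂) = 0.03161.
C_N = 0.03161·(C_{M0}−C_M) = 0.03161×2.059 = 0.0651 mol/dm³.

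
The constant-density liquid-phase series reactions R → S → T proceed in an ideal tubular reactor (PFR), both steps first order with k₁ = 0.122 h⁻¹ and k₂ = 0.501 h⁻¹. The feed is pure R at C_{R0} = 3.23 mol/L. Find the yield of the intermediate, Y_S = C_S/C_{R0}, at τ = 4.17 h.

0.154

The intermediate concentration in a first-order A→B→C sequence is C_S = k₁C_{R0}(e^(−k₁τ) − e^(−k₂τ))/(k₂−k₁).
e^(−k₁τ) = e^(−0.122×4.17) = e^(−0.5087) = 0.6013; e^(−k₂τ) = e^(−2.089) = 0.1238.
C_S = 0.122×3.23/(0.501−0.122) × (0.6013−0.1238) = 1.040×0.4775 = 0.4964 mol/L.
Y_S = C_S/C_{R0} = 0.4964/3.23 = 0.154.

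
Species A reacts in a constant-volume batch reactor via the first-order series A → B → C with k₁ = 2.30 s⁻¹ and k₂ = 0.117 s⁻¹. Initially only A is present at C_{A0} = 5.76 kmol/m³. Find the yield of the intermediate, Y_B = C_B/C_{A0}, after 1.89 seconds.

Solving the coupled first-order balances gives C_B(t) = [k₁/(k₂−k₁)]·C_{A0}·(e^(−k₁t) − e^(−k₂t)).
e^(−k₁t) = e^(−2.30×1.89) = e^(−4.347) = 0.01295; e^(−k₂t) = e^(−0.2211) = 0.8016.
C_B = 2.30×5.76/(0.117−2.30) × (0.01295−0.8016) = (-6.069)×(-0.7887) = 4.786 kmol/m³.
Y_B = C_B/C_{A0} = 4.786/5.76 = 0.831.

0.831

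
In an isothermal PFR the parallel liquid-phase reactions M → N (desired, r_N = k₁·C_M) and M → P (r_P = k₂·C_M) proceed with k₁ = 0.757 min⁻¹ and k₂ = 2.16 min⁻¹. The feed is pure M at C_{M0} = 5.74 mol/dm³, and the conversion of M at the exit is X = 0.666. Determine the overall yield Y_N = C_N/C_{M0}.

0.173

C_M = C_{M0}(1−X) = 1.917 mol/dm³.
Both paths are first order in M, so the instantaneous fraction to N is constant: dC_N/d(−C_M) = k₁/(k₁+k₂) = 0.2595.
C_N = 0.2595·(C_{M0}−C_M) = 0.2595×3.823 = 0.992 mol/dm³.
Y_N = C_N/C_{M0} = 0.9921/5.74 = 0.173.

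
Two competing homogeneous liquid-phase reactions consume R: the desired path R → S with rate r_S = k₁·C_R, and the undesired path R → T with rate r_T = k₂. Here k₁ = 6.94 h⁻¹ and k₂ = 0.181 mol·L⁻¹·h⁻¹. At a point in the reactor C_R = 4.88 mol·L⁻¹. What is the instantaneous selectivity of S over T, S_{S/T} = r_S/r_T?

187

S_{S/T} = r_S/r_T = (k₁·C_R)/(k₂) = (k₁/k₂)·C_R.
= (6.94×4.880) / (0.181) = 33.87/0.1810 = 187.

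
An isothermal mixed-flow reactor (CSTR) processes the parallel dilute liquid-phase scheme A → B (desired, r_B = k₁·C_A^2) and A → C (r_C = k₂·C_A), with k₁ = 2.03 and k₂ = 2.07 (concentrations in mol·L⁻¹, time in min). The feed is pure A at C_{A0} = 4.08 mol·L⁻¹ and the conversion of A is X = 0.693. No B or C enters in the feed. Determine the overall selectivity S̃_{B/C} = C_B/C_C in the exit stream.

1.23

Exit C_A = C_{A0}(1−X) = 4.08×0.307 = 1.253 mol·L⁻¹.
A CSTR operates uniformly at the exit composition, giving r_B = 3.185 and r_C = 2.593 (each k·C_A^n at C_A = 1.253).
Overall selectivity = C_B/C_C = r_Bτ/(r_Cτ) = r_B/r_C = 1.23.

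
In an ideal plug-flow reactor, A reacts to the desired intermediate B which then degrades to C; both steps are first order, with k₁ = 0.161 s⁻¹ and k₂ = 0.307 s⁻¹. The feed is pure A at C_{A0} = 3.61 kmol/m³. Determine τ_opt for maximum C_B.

For first-order series the maximum of C_B occurs at τ_opt = ln(k₂/k₁)/(k₂−k₁).
= ln(0.307/0.161)/(0.307−0.161) = ln(1.907)/0.1460 = 0.6454/0.1460 = 4.42 s.

4.42 s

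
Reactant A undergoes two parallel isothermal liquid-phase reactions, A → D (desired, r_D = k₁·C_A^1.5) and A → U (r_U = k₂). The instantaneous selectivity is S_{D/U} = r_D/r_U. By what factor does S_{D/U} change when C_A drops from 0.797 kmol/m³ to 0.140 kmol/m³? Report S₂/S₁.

0.0736

S_{D/U} = (k₁/k₂)·C_A^1.5, so S₂/S₁ = (C_{A,2}/C_{A,1})^1.5.
= (0.140/0.797)^1.5 = (0.1757)^1.5 = 0.0736.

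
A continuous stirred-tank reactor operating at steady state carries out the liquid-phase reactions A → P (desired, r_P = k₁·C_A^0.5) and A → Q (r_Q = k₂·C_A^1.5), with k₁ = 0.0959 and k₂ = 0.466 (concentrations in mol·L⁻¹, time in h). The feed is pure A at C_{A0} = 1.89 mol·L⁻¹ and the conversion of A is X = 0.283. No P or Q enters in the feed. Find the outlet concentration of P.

0.0705 mol·L⁻¹

Exit C_A = C_{A0}(1−X) = 1.89×0.717 = 1.355 mol·L⁻¹.
Rates in a CSTR are evaluated at the outlet concentration: r_P = 0.0959×1.355^0.5 = 0.1116, r_Q = 0.466×1.355^1.5 = 0.7351.
Fraction of consumed A going to P: r_P/(r_P+r_Q) = 0.1318.
C_P = 0.1318·C_{A0}·X = 0.1318×1.89×0.283 = 0.0705 mol·L⁻¹.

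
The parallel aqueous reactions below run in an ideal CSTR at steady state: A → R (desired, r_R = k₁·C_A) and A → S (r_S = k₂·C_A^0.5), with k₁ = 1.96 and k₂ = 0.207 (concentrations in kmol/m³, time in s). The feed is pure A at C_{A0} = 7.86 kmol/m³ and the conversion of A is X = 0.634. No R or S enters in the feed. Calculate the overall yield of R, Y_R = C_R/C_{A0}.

Exit C_A = C_{A0}(1−X) = 7.86×0.366 = 2.877 kmol/m³.
Rates in a CSTR are evaluated at the outlet concentration: r_R = 1.96×2.877 = 5.638, r_S = 0.207×2.877^0.5 = 0.3511.
Fraction of consumed A going to R: r_R/(r_R+r_S) = 0.9414.
C_R = 0.9414·C_{A0}·X = 0.9414×7.86×0.634 = 4.69 kmol/m³; Y_R = C_R/C_{A0} = 0.597.

0.597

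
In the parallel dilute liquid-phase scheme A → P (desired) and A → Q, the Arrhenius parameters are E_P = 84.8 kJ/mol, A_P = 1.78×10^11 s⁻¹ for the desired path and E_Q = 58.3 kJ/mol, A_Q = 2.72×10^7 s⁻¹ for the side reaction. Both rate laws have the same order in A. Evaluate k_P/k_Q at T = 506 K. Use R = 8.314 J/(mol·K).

12.0

k_P/k_Q = (A_P/A_Q)·exp[−(E_P−E_Q)/(RT)] = (A_P/A_Q)·exp[(E_Q−E_P)/(RT)].
(E_Q−E_P)/(RT) = (58.3−84.8)×10³/(8.314×506) = -26500/4207 = -6.299.
k_P/k_Q = (1.78×10^11/2.72×10^7)·exp(-6.299) = 6544 × 0.001838 = 12.0.
Since E_P > E_Q, raising the temperature improves selectivity toward P.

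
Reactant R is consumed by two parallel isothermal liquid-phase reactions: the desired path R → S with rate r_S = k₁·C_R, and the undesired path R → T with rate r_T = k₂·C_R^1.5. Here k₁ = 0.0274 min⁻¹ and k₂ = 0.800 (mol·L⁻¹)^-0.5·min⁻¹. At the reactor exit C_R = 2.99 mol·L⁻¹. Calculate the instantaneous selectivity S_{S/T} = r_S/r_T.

S_{S/T} = r_S/r_T = (k₁·C_R)/(k₂·C_R^1.5) = (k₁/k₂)·C_R^-0.5.
= (0.0274×2.990) / (0.800×2.990^1.5) = 0.08193/4.136 = 0.0198.
The undesired path is higher order in R, so low C_R (CSTR or dilute feed) favours S.

0.0198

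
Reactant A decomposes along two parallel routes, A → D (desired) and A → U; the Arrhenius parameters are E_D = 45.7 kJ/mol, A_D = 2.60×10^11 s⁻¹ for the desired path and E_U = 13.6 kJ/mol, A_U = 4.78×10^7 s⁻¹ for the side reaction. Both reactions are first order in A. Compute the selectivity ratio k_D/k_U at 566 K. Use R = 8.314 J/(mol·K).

Since both paths have the same order in A, the concentration cancels and S_{D/U} = k_D/k_U = (A_D/A_U)·exp[(E_U−E_D)/(RT)].
(E_U−E_D)/(RT) = (13.6−45.7)×10³/(8.314×566) = -32100/4706 = -6.821.
k_D/k_U = (2.60×10^11/4.78×10^7)·exp(-6.821) = 5439 × 0.001090 = 5.93.

5.93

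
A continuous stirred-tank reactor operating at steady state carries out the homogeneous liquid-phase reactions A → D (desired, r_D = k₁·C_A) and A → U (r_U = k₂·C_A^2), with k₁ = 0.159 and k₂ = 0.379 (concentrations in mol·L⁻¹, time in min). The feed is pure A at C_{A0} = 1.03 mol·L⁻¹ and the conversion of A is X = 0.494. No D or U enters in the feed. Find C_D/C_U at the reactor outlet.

0.805

Exit C_A = C_{A0}(1−X) = 1.03×0.506 = 0.5212 mol·L⁻¹.
A CSTR operates uniformly at the exit composition, giving r_D = 0.08287 and r_U = 0.1029 (each k·C_A^n at C_A = 0.5212).
Overall selectivity = C_D/C_U = r_Dτ/(r_Uτ) = r_D/r_U = 0.805.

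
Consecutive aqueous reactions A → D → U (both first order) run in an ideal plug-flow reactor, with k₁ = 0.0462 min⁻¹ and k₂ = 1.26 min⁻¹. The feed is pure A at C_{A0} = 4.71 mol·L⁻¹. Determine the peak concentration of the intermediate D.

0.152 mol·L⁻¹

For a first-order series the maximum intermediate yield is C_{D,max}/C_{A0} = (k₁/k₂)^[k₂/(k₂−k₁)].
= (0.0462/1.26)^(1.26/(1.26−0.0462)) = (0.03667)^(1.038) = 0.03233.
C_{D,max} = 0.03233×4.71 = 0.152 mol·L⁻¹.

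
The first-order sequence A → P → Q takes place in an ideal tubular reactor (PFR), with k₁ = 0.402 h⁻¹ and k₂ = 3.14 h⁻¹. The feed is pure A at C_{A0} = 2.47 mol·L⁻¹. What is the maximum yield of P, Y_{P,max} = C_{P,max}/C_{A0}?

For a first-order series the maximum intermediate yield is C_{P,max}/C_{A0} = (k₁/k₂)^[k₂/(k₂−k₁)].
= (0.402/3.14)^(3.14/(3.14−0.402)) = (0.1280)^(1.147) = 0.09467.

0.0947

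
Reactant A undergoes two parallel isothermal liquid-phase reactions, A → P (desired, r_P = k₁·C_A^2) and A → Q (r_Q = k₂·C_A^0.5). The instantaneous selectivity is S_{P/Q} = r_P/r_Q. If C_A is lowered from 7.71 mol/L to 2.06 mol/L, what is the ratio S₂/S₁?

0.138

S_{P/Q} = (k₁/k₂)·C_A^1.5, so S₂/S₁ = (C_{A,2}/C_{A,1})^1.5.
= (2.06/7.71)^1.5 = (0.2672)^1.5 = 0.138.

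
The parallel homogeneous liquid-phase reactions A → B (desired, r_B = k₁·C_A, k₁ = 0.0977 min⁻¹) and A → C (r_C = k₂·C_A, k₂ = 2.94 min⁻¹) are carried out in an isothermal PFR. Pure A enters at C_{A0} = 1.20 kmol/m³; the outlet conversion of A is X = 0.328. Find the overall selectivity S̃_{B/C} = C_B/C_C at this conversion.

C_A = C_{A0}(1−X) = 0.8064 kmol/m³.
Both paths are first order in A, so the instantaneous fraction to B is constant: dC_B/d(−C_A) = k₁/(k₁+k₂) = 0.03216.
C_B = 0.03216·(C_{A0}−C_A) = 0.03216×0.3936 = 0.0127 kmol/m³.
C_C = (C_{A0}−C_A)−C_B = 0.3809 kmol/m³; S̃_{B/C} = 0.01266/0.3809 = 0.0332.

0.0332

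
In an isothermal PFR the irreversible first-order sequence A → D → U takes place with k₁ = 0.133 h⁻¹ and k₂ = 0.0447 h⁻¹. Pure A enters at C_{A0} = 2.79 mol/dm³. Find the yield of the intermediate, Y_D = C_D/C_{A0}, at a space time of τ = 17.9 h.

Solving the coupled first-order balances gives C_D(τ) = [k₁/(k₂−k₁)]·C_{A0}·(e^(−k₁τ) − e^(−k₂τ)).
e^(−k₁τ) = e^(−0.133×17.9) = e^(−2.381) = 0.09249; e^(−k₂τ) = e^(−0.8001) = 0.4493.
C_D = 0.133×2.79/(0.0447−0.133) × (0.09249−0.4493) = (-4.202)×(-0.3568) = 1.499 mol/dm³.
Y_D = C_D/C_{A0} = 1.499/2.79 = 0.537.

0.537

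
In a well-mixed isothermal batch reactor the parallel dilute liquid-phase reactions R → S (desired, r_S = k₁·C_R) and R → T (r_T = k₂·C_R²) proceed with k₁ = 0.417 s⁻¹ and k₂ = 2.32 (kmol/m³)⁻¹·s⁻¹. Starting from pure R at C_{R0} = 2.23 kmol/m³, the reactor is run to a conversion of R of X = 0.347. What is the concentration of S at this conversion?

0.0696 kmol/m³

C_R = C_{R0}(1−X) = 1.456 kmol/m³.
Along a PFR/batch, dC_S/dC_R = −r_S/(r_S+r_T) = −k₁/(k₁+k₂·C_R).
Integrating from C_{R0} to C_R: C_S = (0.417/2.32)·ln[(0.417+2.32·2.23)/(0.417+2.32·1.46)] = 0.1797·ln(5.591/3.795) = 0.06962 kmol/m³.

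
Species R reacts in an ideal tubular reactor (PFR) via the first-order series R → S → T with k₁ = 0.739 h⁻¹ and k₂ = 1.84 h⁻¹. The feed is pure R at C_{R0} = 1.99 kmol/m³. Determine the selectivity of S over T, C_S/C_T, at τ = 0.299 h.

Solving the coupled first-order balances gives C_S(τ) = [k₁/(k₂−k₁)]·C_{R0}·(e^(−k₁τ) − e^(−k₂τ)).
e^(−k₁τ) = e^(−0.739×0.299) = e^(−0.2210) = 0.8017; e^(−k₂τ) = e^(−0.5502) = 0.5769.
C_S = 0.739×1.99/(1.84−0.739) × (0.8017−0.5769) = 1.336×0.2249 = 0.3004 kmol/m³.
C_R = C_{R0}e^(−k₁τ) = 1.595 kmol/m³, so C_T = C_{R0}−C_R−C_S = 0.09413 kmol/m³; C_S/C_T = 3.19.

3.19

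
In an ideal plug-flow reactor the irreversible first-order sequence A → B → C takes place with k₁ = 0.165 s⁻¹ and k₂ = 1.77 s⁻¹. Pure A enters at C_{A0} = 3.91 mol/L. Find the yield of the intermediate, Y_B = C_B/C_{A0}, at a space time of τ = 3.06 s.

For first-order series with pure A initially, C_B(τ) = k₁C_{A0}/(k₂−k₁)·(e^(−k₁τ) − e^(−k₂τ)).
e^(−k₁τ) = e^(−0.165×3.06) = e^(−0.5049) = 0.6036; e^(−k₂τ) = e^(−5.416) = 0.004444.
C_B = 0.165×3.91/(1.77−0.165) × (0.6036−0.004444) = 0.4020×0.5991 = 0.2408 mol/L.
Y_B = C_B/C_{A0} = 0.2408/3.91 = 0.0616.

0.0616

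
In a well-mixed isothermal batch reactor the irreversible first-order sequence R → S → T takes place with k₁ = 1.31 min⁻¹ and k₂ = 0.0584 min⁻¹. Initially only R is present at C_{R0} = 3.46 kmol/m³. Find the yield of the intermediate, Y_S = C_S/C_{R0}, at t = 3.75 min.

0.833

The intermediate concentration in a first-order A→B→C sequence is C_S = k₁C_{R0}(e^(−k₁t) − e^(−k₂t))/(k₂−k₁).
e^(−k₁t) = e^(−1.31×3.75) = e^(−4.913) = 0.007354; e^(−k₂t) = e^(−0.2190) = 0.8033.
C_S = 1.31×3.46/(0.0584−1.31) × (0.007354−0.8033) = (-3.621)×(-0.7960) = 2.883 kmol/m³.
Y_S = C_S/C_{R0} = 2.883/3.46 = 0.833.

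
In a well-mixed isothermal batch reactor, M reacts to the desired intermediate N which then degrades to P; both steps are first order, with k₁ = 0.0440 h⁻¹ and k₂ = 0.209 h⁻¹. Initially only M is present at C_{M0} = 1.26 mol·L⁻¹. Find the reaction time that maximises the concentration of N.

For first-order series the maximum of C_N occurs at t_opt = ln(k₂/k₁)/(k₂−k₁).
= ln(0.209/0.0440)/(0.209−0.0440) = ln(4.750)/0.1650 = 1.558/0.1650 = 9.44 h.

9.44 h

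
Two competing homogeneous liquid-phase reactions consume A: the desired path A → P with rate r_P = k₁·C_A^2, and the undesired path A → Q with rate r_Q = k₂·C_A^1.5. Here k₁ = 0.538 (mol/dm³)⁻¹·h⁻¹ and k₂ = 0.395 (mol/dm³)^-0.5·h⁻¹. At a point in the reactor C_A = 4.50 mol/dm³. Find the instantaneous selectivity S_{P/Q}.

S_{P/Q} = r_P/r_Q = (k₁·C_A^2)/(k₂·C_A^1.5) = (k₁/k₂)·C_A^0.5.
= (0.538×4.500^2) / (0.395×4.500^1.5) = 10.89/3.771 = 2.89.
Since the desired path is higher order in A, keeping C_A high (PFR or concentrated feed) favours P.

2.89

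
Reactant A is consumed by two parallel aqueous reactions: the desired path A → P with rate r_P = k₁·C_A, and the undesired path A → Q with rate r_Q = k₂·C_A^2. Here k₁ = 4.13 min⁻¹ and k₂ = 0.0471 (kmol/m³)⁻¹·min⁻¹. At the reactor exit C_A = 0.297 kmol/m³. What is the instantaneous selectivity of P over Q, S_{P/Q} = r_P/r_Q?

295

S_{P/Q} = r_P/r_Q = (k₁·C_A)/(k₂·C_A^2) = (k₁/k₂)·C_A⁻¹.
= (4.13×0.2970) / (0.0471×0.2970^2) = 1.227/0.004155 = 295.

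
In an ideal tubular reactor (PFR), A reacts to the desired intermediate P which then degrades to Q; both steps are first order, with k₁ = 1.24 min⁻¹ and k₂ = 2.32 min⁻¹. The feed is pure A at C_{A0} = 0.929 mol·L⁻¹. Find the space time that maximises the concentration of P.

0.580 min

Setting dC_P/dτ = 0 gives τ_opt = ln(k₂/k₁)/(k₂−k₁).
= ln(2.32/1.24)/(2.32−1.24) = ln(1.871)/1.080 = 0.6265/1.080 = 0.580 min.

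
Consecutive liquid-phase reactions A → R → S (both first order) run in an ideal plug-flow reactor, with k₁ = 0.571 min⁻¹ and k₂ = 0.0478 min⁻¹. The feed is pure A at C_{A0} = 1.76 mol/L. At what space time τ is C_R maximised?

For first-order series the maximum of C_R occurs at τ_opt = ln(k₂/k₁)/(k₂−k₁).
= ln(0.0478/0.571)/(0.0478−0.571) = ln(0.08371)/-0.5232 = -2.480/-0.5232 = 4.74 min.

4.74 min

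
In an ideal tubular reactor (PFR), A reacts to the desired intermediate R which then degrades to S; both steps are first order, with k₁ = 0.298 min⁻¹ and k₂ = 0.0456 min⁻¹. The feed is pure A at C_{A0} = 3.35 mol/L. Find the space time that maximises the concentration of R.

7.44 min

The intermediate peaks when r₁ = r₂, i.e. k₁e^(−k₁τ) = k₂e^(−k₂τ), giving τ_opt = ln(k₂/k₁)/(k₂−k₁).
= ln(0.0456/0.298)/(0.0456−0.298) = ln(0.1530)/-0.2524 = -1.877/-0.2524 = 7.44 min.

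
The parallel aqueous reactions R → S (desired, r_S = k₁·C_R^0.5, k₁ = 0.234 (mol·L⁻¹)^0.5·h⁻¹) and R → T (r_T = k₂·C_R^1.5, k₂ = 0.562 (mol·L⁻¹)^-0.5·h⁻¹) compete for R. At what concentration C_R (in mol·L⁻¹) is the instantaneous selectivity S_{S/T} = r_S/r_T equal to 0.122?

3.41 mol·L⁻¹

S_{S/T} = (k₁/k₂)·C_R⁻¹ ⇒ C_R = (S·k₂/k₁)^(-1).
= (0.122×0.562/0.234)^(-1) = (0.2930)^(-1) = 3.41 mol·L⁻¹.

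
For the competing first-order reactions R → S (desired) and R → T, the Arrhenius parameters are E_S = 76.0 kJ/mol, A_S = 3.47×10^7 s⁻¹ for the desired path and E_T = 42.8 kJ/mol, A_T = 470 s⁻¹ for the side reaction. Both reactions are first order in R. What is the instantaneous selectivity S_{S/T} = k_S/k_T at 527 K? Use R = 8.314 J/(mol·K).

37.8

With equal orders, S_{S/T} = k_S/k_T = (A_S/A_T)·exp[(E_T−E_S)/(RT)].
(E_T−E_S)/(RT) = (42.8−76.0)×10³/(8.314×527) = -33200/4381 = -7.577.
k_S/k_T = (3.47×10^7/470)·exp(-7.577) = 73830 × 5.119×10^-4 = 37.8.
Since E_S > E_T, raising the temperature improves selectivity toward S.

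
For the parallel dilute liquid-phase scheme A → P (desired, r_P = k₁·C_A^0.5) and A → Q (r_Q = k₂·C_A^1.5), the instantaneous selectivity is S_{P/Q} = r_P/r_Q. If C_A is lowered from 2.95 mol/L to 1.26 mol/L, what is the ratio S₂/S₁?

2.34

S_{P/Q} = (k₁/k₂)·C_A⁻¹, so S₂/S₁ = (C_{A,2}/C_{A,1})⁻¹.
= 2.95/1.26 = 2.34.
Selectivity toward P rises as C_A falls — low-concentration operation is favoured.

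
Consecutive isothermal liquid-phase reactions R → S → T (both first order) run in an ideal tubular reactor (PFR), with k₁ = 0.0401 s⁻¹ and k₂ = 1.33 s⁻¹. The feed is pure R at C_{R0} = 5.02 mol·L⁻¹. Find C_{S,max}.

Evaluating C_S at τ_opt = ln(k₂/k₁)/(k₂−k₁) gives C_{S,max}/C_{R0} = (k₁/k₂)^[k₂/(k₂−k₁)].
= (0.0401/1.33)^(1.33/(1.33−0.0401)) = (0.03015)^(1.031) = 0.02704.
C_{S,max} = 0.02704×5.02 = 0.136 mol·L⁻¹.

0.136 mol·L⁻¹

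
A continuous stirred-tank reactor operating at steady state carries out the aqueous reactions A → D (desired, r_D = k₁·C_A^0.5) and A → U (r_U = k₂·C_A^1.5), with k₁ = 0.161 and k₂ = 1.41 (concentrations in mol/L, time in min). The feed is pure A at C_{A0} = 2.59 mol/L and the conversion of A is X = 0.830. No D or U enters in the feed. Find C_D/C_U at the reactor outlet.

Exit C_A = C_{A0}(1−X) = 2.59×0.170 = 0.4403 mol/L.
In a CSTR the entire volume is at exit conditions, so r_D = 0.161×0.4403^0.5 = 0.1068 and r_U = 1.41×0.4403^1.5 = 0.4119.
Overall selectivity = C_D/C_U = r_Dτ/(r_Uτ) = r_D/r_U = 0.259.

0.259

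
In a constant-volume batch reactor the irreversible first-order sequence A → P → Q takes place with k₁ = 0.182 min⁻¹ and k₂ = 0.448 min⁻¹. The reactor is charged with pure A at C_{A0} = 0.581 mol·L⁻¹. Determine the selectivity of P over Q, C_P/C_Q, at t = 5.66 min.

0.420

For first-order series with pure A initially, C_P(t) = k₁C_{A0}/(k₂−k₁)·(e^(−k₁t) − e^(−k₂t)).
e^(−k₁t) = e^(−0.182×5.66) = e^(−1.030) = 0.3570; e^(−k₂t) = e^(−2.536) = 0.07921.
C_P = 0.182×0.581/(0.448−0.182) × (0.3570−0.07921) = 0.3975×0.2778 = 0.1104 mol·L⁻¹.
C_A = C_{A0}e^(−k₁t) = 0.2074 mol·L⁻¹, so C_Q = C_{A0}−C_A−C_P = 0.2632 mol·L⁻¹; C_P/C_Q = 0.420.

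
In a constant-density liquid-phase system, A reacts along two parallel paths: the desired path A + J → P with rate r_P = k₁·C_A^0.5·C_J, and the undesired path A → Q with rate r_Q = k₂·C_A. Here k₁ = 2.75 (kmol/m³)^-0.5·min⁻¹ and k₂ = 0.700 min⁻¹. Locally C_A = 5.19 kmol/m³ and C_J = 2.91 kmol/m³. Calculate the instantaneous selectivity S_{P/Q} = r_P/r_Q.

5.02

S_{P/Q} = r_P/r_Q = (k₁·C_A^0.5·C_J)/(k₂·C_A) = (k₁/k₂)·C_A^-0.5·C_J.
= (2.75×5.190^0.5×2.910) / (0.700×5.190) = 18.23/3.633 = 5.02.
The undesired path is higher order in A, so low C_A (CSTR or dilute feed) favours P.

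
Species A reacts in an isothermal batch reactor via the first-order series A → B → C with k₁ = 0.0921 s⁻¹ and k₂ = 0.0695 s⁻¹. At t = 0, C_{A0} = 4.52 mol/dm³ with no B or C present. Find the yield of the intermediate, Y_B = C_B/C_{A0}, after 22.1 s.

0.345

The intermediate concentration in a first-order A→B→C sequence is C_B = k₁C_{A0}(e^(−k₁t) − e^(−k₂t))/(k₂−k₁).
e^(−k₁t) = e^(−0.0921×22.1) = e^(−2.035) = 0.1306; e^(−k₂t) = e^(−1.536) = 0.2153.
C_B = 0.0921×4.52/(0.0695−0.0921) × (0.1306−0.2153) = (-18.42)×(-0.08462) = 1.559 mol/dm³.
Y_B = C_B/C_{A0} = 1.559/4.52 = 0.345.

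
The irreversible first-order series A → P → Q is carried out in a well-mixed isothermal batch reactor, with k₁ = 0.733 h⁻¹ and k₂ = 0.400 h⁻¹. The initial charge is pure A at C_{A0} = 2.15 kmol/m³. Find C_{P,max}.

1.04 kmol/m³

At the optimum, C_{P,max}/C_{A0} = (k₁/k₂)^[k₂/(k₂−k₁)].
= (0.733/0.400)^(0.400/(0.400−0.733)) = (1.832)^(-1.201) = 0.4831.
C_{P,max} = 0.4831×2.15 = 1.04 kmol/m³.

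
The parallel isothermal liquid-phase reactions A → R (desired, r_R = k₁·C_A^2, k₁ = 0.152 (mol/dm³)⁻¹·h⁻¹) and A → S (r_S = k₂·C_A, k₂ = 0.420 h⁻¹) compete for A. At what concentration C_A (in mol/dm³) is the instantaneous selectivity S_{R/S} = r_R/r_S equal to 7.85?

21.7 mol/dm³

S_{R/S} = (k₁/k₂)·C_A ⇒ C_A = S·k₂/k₁.
= 7.85×0.420/0.152 = 21.7 mol/dm³.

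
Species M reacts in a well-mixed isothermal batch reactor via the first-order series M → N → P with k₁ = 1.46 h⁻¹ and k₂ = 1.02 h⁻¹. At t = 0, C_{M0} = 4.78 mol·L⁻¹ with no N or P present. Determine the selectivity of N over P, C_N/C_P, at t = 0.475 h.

3.36

Solving the coupled first-order balances gives C_N(t) = [k₁/(k₂−k₁)]·C_{M0}·(e^(−k₁t) − e^(−k₂t)).
e^(−k₁t) = e^(−1.46×0.475) = e^(−0.6935) = 0.4998; e^(−k₂t) = e^(−0.4845) = 0.6160.
C_N = 1.46×4.78/(1.02−1.46) × (0.4998−0.6160) = (-15.86)×(-0.1162) = 1.843 mol·L⁻¹.
C_M = C_{M0}e^(−k₁t) = 2.389 mol·L⁻¹, so C_P = C_{M0}−C_M−C_N = 0.5481 mol·L⁻¹; C_N/C_P = 3.36.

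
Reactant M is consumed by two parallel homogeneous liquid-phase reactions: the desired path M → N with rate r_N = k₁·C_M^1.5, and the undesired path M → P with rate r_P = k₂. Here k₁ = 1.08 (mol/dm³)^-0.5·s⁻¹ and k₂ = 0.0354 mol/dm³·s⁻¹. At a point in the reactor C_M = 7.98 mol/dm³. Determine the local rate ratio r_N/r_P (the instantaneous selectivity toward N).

688

S_{N/P} = r_N/r_P = (k₁·C_M^1.5)/(k₂) = (k₁/k₂)·C_M^1.5.
= (1.08×7.980^1.5) / (0.0354) = 24.35/0.03540 = 688.
Since the desired path is higher order in M, keeping C_M high (PFR or concentrated feed) favours N.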